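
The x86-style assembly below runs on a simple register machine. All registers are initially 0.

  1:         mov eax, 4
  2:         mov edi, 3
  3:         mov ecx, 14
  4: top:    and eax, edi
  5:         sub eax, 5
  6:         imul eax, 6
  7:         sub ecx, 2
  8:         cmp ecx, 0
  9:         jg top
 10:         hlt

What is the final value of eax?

eax=4
edi=3
ecx=14
eax=4&3=0
eax=0-5=-5
eax=(-5)*6=-30
ecx=14-2=12
cmp ecx, 0  (cmp 12,0)
jg top: taken
eax=(-30)&3=2
eax=2-5=-3
eax=(-3)*6=-18
ecx=12-2=10
cmp ecx, 0  (cmp 10,0)
jg top: taken
eax=(-18)&3=2
eax=2-5=-3
eax=(-3)*6=-18
ecx=10-2=8
cmp ecx, 0  (cmp 8,0)
jg top: taken
eax=(-18)&3=2
eax=2-5=-3
eax=(-3)*6=-18
ecx=8-2=6
cmp ecx, 0  (cmp 6,0)
jg top: taken
eax=(-18)&3=2
eax=2-5=-3
eax=(-3)*6=-18
ecx=6-2=4
cmp ecx, 0  (cmp 4,0)
jg top: taken
eax=(-18)&3=2
eax=2-5=-3
eax=(-3)*6=-18
ecx=4-2=2
cmp ecx, 0  (cmp 2,0)
jg top: taken
eax=(-18)&3=2
eax=2-5=-3
eax=(-3)*6=-18
ecx=2-2=0
cmp ecx, 0  (cmp 0,0)
jg top: not taken
halt.

-18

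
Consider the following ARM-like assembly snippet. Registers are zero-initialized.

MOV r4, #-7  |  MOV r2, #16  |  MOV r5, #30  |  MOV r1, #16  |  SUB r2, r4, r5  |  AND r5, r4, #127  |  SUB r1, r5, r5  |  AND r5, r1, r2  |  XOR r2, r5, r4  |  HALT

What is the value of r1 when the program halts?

r4=-7
r2=16
r5=30
r1=16
r2=(-7)-30=-37
r5=(-7)&127=121
r1=121-121=0
r5=0&(-37)=0
r2=0^(-7)=-7
halt.

0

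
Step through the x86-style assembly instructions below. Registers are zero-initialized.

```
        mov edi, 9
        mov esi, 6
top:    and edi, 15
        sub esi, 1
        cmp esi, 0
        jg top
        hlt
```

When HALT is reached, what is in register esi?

0

edi=9
esi=6
edi=9&15=9
esi=6-1=5
cmp esi, 0  (cmp 5,0)
jg top: taken
edi=9&15=9
esi=5-1=4
cmp esi, 0  (cmp 4,0)
jg top: taken
edi=9&15=9
esi=4-1=3
cmp esi, 0  (cmp 3,0)
jg top: taken
edi=9&15=9
esi=3-1=2
cmp esi, 0  (cmp 2,0)
jg top: taken
edi=9&15=9
esi=2-1=1
cmp esi, 0  (cmp 1,0)
jg top: taken
edi=9&15=9
esi=1-1=0
cmp esi, 0  (cmp 0,0)
jg top: not taken
halt.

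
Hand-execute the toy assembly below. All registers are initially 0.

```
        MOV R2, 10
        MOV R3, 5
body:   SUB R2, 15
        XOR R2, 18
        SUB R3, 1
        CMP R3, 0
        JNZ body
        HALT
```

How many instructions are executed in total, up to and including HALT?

after MOV R2, 10: R2=10
after MOV R3, 5: R3=5
after SUB R2, 15: R2=10-15=-5
after XOR R2, 18: R2=(-5)^18=-23
after SUB R3, 1: R3=5-1=4
CMP R3, 0  (cmp 4,0)
JNZ body: taken
after SUB R2, 15: R2=(-23)-15=-38
after XOR R2, 18: R2=(-38)^18=-56
after SUB R3, 1: R3=4-1=3
CMP R3, 0  (cmp 3,0)
JNZ body: taken
after SUB R2, 15: R2=(-56)-15=-71
after XOR R2, 18: R2=(-71)^18=-85
after SUB R3, 1: R3=3-1=2
CMP R3, 0  (cmp 2,0)
JNZ body: taken
after SUB R2, 15: R2=(-85)-15=-100
after XOR R2, 18: R2=(-100)^18=-114
after SUB R3, 1: R3=2-1=1
CMP R3, 0  (cmp 1,0)
JNZ body: taken
after SUB R2, 15: R2=(-114)-15=-129
after XOR R2, 18: R2=(-129)^18=-147
after SUB R3, 1: R3=1-1=0
CMP R3, 0  (cmp 0,0)
JNZ body: not taken
halt.
Total executed instructions: 28.

28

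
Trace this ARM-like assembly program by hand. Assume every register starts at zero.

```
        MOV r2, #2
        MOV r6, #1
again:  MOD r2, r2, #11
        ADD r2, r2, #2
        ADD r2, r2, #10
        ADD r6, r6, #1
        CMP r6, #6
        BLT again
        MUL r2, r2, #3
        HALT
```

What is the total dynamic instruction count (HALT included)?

MOV r2, #2 → r2=2
MOV r6, #1 → r6=1
MOD r2, r2, #11 → r2=2%11=2
ADD r2, r2, #2 → r2=2+2=4
ADD r2, r2, #10 → r2=4+10=14
ADD r6, r6, #1 → r6=1+1=2
CMP r6, #6  (cmp 2,6)
BLT again: taken
MOD r2, r2, #11 → r2=14%11=3
ADD r2, r2, #2 → r2=3+2=5
ADD r2, r2, #10 → r2=5+10=15
ADD r6, r6, #1 → r6=2+1=3
CMP r6, #6  (cmp 3,6)
BLT again: taken
MOD r2, r2, #11 → r2=15%11=4
ADD r2, r2, #2 → r2=4+2=6
ADD r2, r2, #10 → r2=6+10=16
ADD r6, r6, #1 → r6=3+1=4
CMP r6, #6  (cmp 4,6)
BLT again: taken
MOD r2, r2, #11 → r2=16%11=5
ADD r2, r2, #2 → r2=5+2=7
ADD r2, r2, #10 → r2=7+10=17
ADD r6, r6, #1 → r6=4+1=5
CMP r6, #6  (cmp 5,6)
BLT again: taken
MOD r2, r2, #11 → r2=17%11=6
ADD r2, r2, #2 → r2=6+2=8
ADD r2, r2, #10 → r2=8+10=18
ADD r6, r6, #1 → r6=5+1=6
CMP r6, #6  (cmp 6,6)
BLT again: not taken
MUL r2, r2, #3 → r2=18*3=54
halt.
Total executed instructions: 34.

34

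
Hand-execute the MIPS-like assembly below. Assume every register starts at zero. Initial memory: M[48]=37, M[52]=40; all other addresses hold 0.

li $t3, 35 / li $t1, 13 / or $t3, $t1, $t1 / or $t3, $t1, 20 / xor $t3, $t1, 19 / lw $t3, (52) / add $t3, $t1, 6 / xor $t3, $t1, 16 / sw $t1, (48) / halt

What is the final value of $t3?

li $t3, 35 → $t3=35
li $t1, 13 → $t1=13
or $t3, $t1, $t1 → $t3=13|13=13
or $t3, $t1, 20 → $t3=13|20=29
xor $t3, $t1, 19 → $t3=13^19=30
lw $t3, (52) → $t3=M[52]=40
add $t3, $t1, 6 → $t3=13+6=19
xor $t3, $t1, 16 → $t3=13^16=29
sw $t1, (48) → M[48]=13
halt.

29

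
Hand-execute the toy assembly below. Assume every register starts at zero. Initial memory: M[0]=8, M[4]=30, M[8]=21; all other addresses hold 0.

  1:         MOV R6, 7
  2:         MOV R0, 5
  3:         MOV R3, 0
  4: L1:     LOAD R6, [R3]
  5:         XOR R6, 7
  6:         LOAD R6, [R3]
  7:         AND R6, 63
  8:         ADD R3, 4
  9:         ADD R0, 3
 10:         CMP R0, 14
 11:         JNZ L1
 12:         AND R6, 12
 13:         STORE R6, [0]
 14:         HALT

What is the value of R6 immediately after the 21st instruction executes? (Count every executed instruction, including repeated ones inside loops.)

18

MOV R6, 7 → R6=7
MOV R0, 5 → R0=5
MOV R3, 0 → R3=0
LOAD R6, [R3] → R6=M[0]=8
XOR R6, 7 → R6=8^7=15
LOAD R6, [R3] → R6=M[0]=8
AND R6, 63 → R6=8&63=8
ADD R3, 4 → R3=0+4=4
ADD R0, 3 → R0=5+3=8
CMP R0, 14  (cmp 8,14)
JNZ L1: taken
LOAD R6, [R3] → R6=M[4]=30
XOR R6, 7 → R6=30^7=25
LOAD R6, [R3] → R6=M[4]=30
AND R6, 63 → R6=30&63=30
ADD R3, 4 → R3=4+4=8
ADD R0, 3 → R0=8+3=11
CMP R0, 14  (cmp 11,14)
JNZ L1: taken
LOAD R6, [R3] → R6=M[8]=21
XOR R6, 7 → R6=21^7=18
After step 21: R6 = 18.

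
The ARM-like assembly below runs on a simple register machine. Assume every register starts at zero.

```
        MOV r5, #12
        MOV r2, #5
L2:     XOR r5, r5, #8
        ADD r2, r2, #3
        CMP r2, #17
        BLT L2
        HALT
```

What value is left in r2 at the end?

MOV r5, #12 → r5=12
MOV r2, #5 → r2=5
XOR r5, r5, #8 → r5=12^8=4
ADD r2, r2, #3 → r2=5+3=8
CMP r2, #17  (cmp 8,17)
BLT L2: taken
XOR r5, r5, #8 → r5=4^8=12
ADD r2, r2, #3 → r2=8+3=11
CMP r2, #17  (cmp 11,17)
BLT L2: taken
XOR r5, r5, #8 → r5=12^8=4
ADD r2, r2, #3 → r2=11+3=14
CMP r2, #17  (cmp 14,17)
BLT L2: taken
XOR r5, r5, #8 → r5=4^8=12
ADD r2, r2, #3 → r2=14+3=17
CMP r2, #17  (cmp 17,17)
BLT L2: not taken
halt.

17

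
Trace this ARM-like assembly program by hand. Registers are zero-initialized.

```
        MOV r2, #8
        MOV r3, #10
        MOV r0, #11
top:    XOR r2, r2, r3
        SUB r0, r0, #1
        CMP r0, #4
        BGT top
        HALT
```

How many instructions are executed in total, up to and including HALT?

after MOV r2, #8: r2=8
after MOV r3, #10: r3=10
after MOV r0, #11: r0=11
after XOR r2, r2, r3: r2=8^10=2
after SUB r0, r0, #1: r0=11-1=10
CMP r0, #4  (cmp 10,4)
BGT top: taken
after XOR r2, r2, r3: r2=2^10=8
after SUB r0, r0, #1: r0=10-1=9
CMP r0, #4  (cmp 9,4)
BGT top: taken
after XOR r2, r2, r3: r2=8^10=2
after SUB r0, r0, #1: r0=9-1=8
CMP r0, #4  (cmp 8,4)
BGT top: taken
after XOR r2, r2, r3: r2=2^10=8
after SUB r0, r0, #1: r0=8-1=7
CMP r0, #4  (cmp 7,4)
BGT top: taken
after XOR r2, r2, r3: r2=8^10=2
after SUB r0, r0, #1: r0=7-1=6
CMP r0, #4  (cmp 6,4)
BGT top: taken
after XOR r2, r2, r3: r2=2^10=8
after SUB r0, r0, #1: r0=6-1=5
CMP r0, #4  (cmp 5,4)
BGT top: taken
after XOR r2, r2, r3: r2=8^10=2
after SUB r0, r0, #1: r0=5-1=4
CMP r0, #4  (cmp 4,4)
BGT top: not taken
halt.
Total executed instructions: 32.

32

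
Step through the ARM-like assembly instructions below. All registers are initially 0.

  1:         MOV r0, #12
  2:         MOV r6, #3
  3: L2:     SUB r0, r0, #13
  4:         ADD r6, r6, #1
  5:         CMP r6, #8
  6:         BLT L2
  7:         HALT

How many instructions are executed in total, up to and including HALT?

23

r0=12
r6=3
r0=12-13=-1
r6=3+1=4
CMP r6, #8  (cmp 4,8)
BLT L2: taken
r0=(-1)-13=-14
r6=4+1=5
CMP r6, #8  (cmp 5,8)
BLT L2: taken
r0=(-14)-13=-27
r6=5+1=6
CMP r6, #8  (cmp 6,8)
BLT L2: taken
r0=(-27)-13=-40
r6=6+1=7
CMP r6, #8  (cmp 7,8)
BLT L2: taken
r0=(-40)-13=-53
r6=7+1=8
CMP r6, #8  (cmp 8,8)
BLT L2: not taken
halt.
Total executed instructions: 23.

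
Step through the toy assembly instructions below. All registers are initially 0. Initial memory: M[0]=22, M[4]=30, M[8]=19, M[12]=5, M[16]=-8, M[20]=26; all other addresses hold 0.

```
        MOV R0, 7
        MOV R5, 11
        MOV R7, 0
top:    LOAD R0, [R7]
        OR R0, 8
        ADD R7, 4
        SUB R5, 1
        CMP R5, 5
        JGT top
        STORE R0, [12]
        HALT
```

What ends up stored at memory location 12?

after MOV R0, 7: R0=7
after MOV R5, 11: R5=11
after MOV R7, 0: R7=0
after LOAD R0, [R7]: R0=M[0]=22
after OR R0, 8: R0=22|8=30
after ADD R7, 4: R7=0+4=4
after SUB R5, 1: R5=11-1=10
CMP R5, 5  (cmp 10,5)
JGT top: taken
after LOAD R0, [R7]: R0=M[4]=30
after OR R0, 8: R0=30|8=30
after ADD R7, 4: R7=4+4=8
after SUB R5, 1: R5=10-1=9
CMP R5, 5  (cmp 9,5)
JGT top: taken
after LOAD R0, [R7]: R0=M[8]=19
after OR R0, 8: R0=19|8=27
after ADD R7, 4: R7=8+4=12
after SUB R5, 1: R5=9-1=8
CMP R5, 5  (cmp 8,5)
JGT top: taken
after LOAD R0, [R7]: R0=M[12]=5
after OR R0, 8: R0=5|8=13
after ADD R7, 4: R7=12+4=16
after SUB R5, 1: R5=8-1=7
CMP R5, 5  (cmp 7,5)
JGT top: taken
after LOAD R0, [R7]: R0=M[16]=-8
after OR R0, 8: R0=(-8)|8=-8
after ADD R7, 4: R7=16+4=20
after SUB R5, 1: R5=7-1=6
CMP R5, 5  (cmp 6,5)
JGT top: taken
after LOAD R0, [R7]: R0=M[20]=26
after OR R0, 8: R0=26|8=26
after ADD R7, 4: R7=20+4=24
after SUB R5, 1: R5=6-1=5
CMP R5, 5  (cmp 5,5)
JGT top: not taken
STORE R0, [12] → M[12]=26
halt.

26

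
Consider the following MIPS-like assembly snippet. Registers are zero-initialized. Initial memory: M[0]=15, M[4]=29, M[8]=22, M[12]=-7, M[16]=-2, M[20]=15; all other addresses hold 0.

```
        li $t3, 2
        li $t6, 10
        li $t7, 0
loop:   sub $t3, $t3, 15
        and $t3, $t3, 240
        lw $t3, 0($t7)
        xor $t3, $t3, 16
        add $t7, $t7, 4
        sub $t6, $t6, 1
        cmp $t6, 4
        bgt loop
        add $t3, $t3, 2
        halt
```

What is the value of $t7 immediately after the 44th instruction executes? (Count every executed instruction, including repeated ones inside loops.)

after li $t3, 2: $t3=2
after li $t6, 10: $t6=10
after li $t7, 0: $t7=0
after sub $t3, $t3, 15: $t3=2-15=-13
after and $t3, $t3, 240: $t3=(-13)&240=240
after lw $t3, 0($t7): $t3=M[0]=15
after xor $t3, $t3, 16: $t3=15^16=31
after add $t7, $t7, 4: $t7=0+4=4
after sub $t6, $t6, 1: $t6=10-1=9
cmp $t6, 4  (cmp 9,4)
bgt loop: taken
after sub $t3, $t3, 15: $t3=31-15=16
after and $t3, $t3, 240: $t3=16&240=16
after lw $t3, 0($t7): $t3=M[4]=29
after xor $t3, $t3, 16: $t3=29^16=13
after add $t7, $t7, 4: $t7=4+4=8
after sub $t6, $t6, 1: $t6=9-1=8
cmp $t6, 4  (cmp 8,4)
bgt loop: taken
after sub $t3, $t3, 15: $t3=13-15=-2
after and $t3, $t3, 240: $t3=(-2)&240=240
after lw $t3, 0($t7): $t3=M[8]=22
after xor $t3, $t3, 16: $t3=22^16=6
after add $t7, $t7, 4: $t7=8+4=12
after sub $t6, $t6, 1: $t6=8-1=7
cmp $t6, 4  (cmp 7,4)
bgt loop: taken
after sub $t3, $t3, 15: $t3=6-15=-9
after and $t3, $t3, 240: $t3=(-9)&240=240
after lw $t3, 0($t7): $t3=M[12]=-7
after xor $t3, $t3, 16: $t3=(-7)^16=-23
after add $t7, $t7, 4: $t7=12+4=16
after sub $t6, $t6, 1: $t6=7-1=6
cmp $t6, 4  (cmp 6,4)
bgt loop: taken
after sub $t3, $t3, 15: $t3=(-23)-15=-38
after and $t3, $t3, 240: $t3=(-38)&240=208
after lw $t3, 0($t7): $t3=M[16]=-2
after xor $t3, $t3, 16: $t3=(-2)^16=-18
after add $t7, $t7, 4: $t7=16+4=20
after sub $t6, $t6, 1: $t6=6-1=5
cmp $t6, 4  (cmp 5,4)
bgt loop: taken
after sub $t3, $t3, 15: $t3=(-18)-15=-33
After step 44: $t7 = 20.

20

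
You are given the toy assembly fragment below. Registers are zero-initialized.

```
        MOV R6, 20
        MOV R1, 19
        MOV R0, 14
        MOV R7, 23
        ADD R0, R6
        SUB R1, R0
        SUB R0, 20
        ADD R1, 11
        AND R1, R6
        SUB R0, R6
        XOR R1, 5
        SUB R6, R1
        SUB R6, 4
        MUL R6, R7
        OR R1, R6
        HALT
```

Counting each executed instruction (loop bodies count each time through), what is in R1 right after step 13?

17

after MOV R6, 20: R6=20
after MOV R1, 19: R1=19
after MOV R0, 14: R0=14
after MOV R7, 23: R7=23
after ADD R0, R6: R0=14+20=34
after SUB R1, R0: R1=19-34=-15
after SUB R0, 20: R0=34-20=14
after ADD R1, 11: R1=(-15)+11=-4
after AND R1, R6: R1=(-4)&20=20
after SUB R0, R6: R0=14-20=-6
after XOR R1, 5: R1=20^5=17
after SUB R6, R1: R6=20-17=3
after SUB R6, 4: R6=3-4=-1
After step 13: R1 = 17.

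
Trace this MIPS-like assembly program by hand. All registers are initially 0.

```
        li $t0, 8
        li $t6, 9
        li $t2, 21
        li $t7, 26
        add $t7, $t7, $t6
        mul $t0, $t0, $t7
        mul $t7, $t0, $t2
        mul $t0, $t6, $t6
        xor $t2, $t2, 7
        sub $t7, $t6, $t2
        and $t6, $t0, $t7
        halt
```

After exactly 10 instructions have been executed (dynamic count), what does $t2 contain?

li $t0, 8 → $t0=8
li $t6, 9 → $t6=9
li $t2, 21 → $t2=21
li $t7, 26 → $t7=26
add $t7, $t7, $t6 → $t7=26+9=35
mul $t0, $t0, $t7 → $t0=8*35=280
mul $t7, $t0, $t2 → $t7=280*21=5880
mul $t0, $t6, $t6 → $t0=9*9=81
xor $t2, $t2, 7 → $t2=21^7=18
sub $t7, $t6, $t2 → $t7=9-18=-9
After step 10: $t2 = 18.

18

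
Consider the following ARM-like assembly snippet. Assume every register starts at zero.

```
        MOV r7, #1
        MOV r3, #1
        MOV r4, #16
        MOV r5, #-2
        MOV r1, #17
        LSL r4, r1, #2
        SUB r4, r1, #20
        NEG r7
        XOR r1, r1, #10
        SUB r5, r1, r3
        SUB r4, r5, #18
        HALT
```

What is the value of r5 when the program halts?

26

MOV r7, #1 → r7=1
MOV r3, #1 → r3=1
MOV r4, #16 → r4=16
MOV r5, #-2 → r5=-2
MOV r1, #17 → r1=17
LSL r4, r1, #2 → r4=17<<2=68
SUB r4, r1, #20 → r4=17-20=-3
NEG r7 → r7=-(1)=-1
XOR r1, r1, #10 → r1=17^10=27
SUB r5, r1, r3 → r5=27-1=26
SUB r4, r5, #18 → r4=26-18=8
halt.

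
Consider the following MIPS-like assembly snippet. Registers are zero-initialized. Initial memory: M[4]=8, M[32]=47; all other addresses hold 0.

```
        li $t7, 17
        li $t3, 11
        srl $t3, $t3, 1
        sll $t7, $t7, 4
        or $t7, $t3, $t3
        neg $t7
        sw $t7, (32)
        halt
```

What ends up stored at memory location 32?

$t7=17
$t3=11
$t3=11>>1=5
$t7=17<<4=272
$t7=5|5=5
$t7=-(5)=-5
sw $t7, (32) → M[32]=-5
halt.

-5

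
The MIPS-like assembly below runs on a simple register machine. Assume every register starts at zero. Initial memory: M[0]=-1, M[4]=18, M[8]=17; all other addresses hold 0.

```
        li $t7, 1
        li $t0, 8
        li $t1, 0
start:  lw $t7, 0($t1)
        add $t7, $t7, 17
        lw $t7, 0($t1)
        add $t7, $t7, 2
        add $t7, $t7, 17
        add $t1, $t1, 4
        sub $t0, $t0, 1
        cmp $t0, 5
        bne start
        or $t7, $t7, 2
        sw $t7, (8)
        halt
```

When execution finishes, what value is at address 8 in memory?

38

$t7=1
$t0=8
$t1=0
$t7=M[0]=-1
$t7=(-1)+17=16
$t7=M[0]=-1
$t7=(-1)+2=1
$t7=1+17=18
$t1=0+4=4
$t0=8-1=7
cmp $t0, 5  (cmp 7,5)
bne start: taken
$t7=M[4]=18
$t7=18+17=35
$t7=M[4]=18
$t7=18+2=20
$t7=20+17=37
$t1=4+4=8
$t0=7-1=6
cmp $t0, 5  (cmp 6,5)
bne start: taken
$t7=M[8]=17
$t7=17+17=34
$t7=M[8]=17
$t7=17+2=19
$t7=19+17=36
$t1=8+4=12
$t0=6-1=5
cmp $t0, 5  (cmp 5,5)
bne start: not taken
$t7=36|2=38
sw $t7, (8) → M[8]=38
halt.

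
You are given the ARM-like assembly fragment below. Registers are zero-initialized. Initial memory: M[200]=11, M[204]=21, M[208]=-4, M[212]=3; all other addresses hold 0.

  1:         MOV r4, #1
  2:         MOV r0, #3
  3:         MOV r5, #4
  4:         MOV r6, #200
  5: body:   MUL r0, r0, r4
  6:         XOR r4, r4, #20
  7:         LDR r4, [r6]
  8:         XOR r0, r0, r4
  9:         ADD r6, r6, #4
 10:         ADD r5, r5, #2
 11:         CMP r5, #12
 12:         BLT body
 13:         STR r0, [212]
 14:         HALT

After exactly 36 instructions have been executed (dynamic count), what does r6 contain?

r4=1
r0=3
r5=4
r6=200
r0=3*1=3
r4=1^20=21
r4=M[200]=11
r0=3^11=8
r6=200+4=204
r5=4+2=6
CMP r5, #12  (cmp 6,12)
BLT body: taken
r0=8*11=88
r4=11^20=31
r4=M[204]=21
r0=88^21=77
r6=204+4=208
r5=6+2=8
CMP r5, #12  (cmp 8,12)
BLT body: taken
r0=77*21=1617
r4=21^20=1
r4=M[208]=-4
r0=1617^(-4)=-1619
r6=208+4=212
r5=8+2=10
CMP r5, #12  (cmp 10,12)
BLT body: taken
r0=(-1619)*(-4)=6476
r4=(-4)^20=-24
r4=M[212]=3
r0=6476^3=6479
r6=212+4=216
r5=10+2=12
CMP r5, #12  (cmp 12,12)
BLT body: not taken
After step 36: r6 = 216.

216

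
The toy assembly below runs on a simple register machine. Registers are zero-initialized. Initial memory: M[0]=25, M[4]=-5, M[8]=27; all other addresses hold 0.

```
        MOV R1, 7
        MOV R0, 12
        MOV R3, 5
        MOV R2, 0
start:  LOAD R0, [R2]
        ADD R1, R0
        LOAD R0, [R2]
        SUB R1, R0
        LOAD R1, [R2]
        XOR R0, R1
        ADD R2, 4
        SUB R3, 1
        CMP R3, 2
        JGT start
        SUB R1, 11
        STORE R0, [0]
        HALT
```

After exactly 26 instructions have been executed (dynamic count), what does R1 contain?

22

MOV R1, 7 → R1=7
MOV R0, 12 → R0=12
MOV R3, 5 → R3=5
MOV R2, 0 → R2=0
LOAD R0, [R2] → R0=M[0]=25
ADD R1, R0 → R1=7+25=32
LOAD R0, [R2] → R0=M[0]=25
SUB R1, R0 → R1=32-25=7
LOAD R1, [R2] → R1=M[0]=25
XOR R0, R1 → R0=25^25=0
ADD R2, 4 → R2=0+4=4
SUB R3, 1 → R3=5-1=4
CMP R3, 2  (cmp 4,2)
JGT start: taken
LOAD R0, [R2] → R0=M[4]=-5
ADD R1, R0 → R1=25+(-5)=20
LOAD R0, [R2] → R0=M[4]=-5
SUB R1, R0 → R1=20-(-5)=25
LOAD R1, [R2] → R1=M[4]=-5
XOR R0, R1 → R0=(-5)^(-5)=0
ADD R2, 4 → R2=4+4=8
SUB R3, 1 → R3=4-1=3
CMP R3, 2  (cmp 3,2)
JGT start: taken
LOAD R0, [R2] → R0=M[8]=27
ADD R1, R0 → R1=(-5)+27=22
After step 26: R1 = 22.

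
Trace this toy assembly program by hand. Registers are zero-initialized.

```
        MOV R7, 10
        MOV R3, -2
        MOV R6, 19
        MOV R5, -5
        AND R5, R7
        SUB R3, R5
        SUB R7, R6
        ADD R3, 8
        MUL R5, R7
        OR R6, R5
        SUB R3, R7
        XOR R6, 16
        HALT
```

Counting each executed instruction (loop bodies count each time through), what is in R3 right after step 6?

-12

after MOV R7, 10: R7=10
after MOV R3, -2: R3=-2
after MOV R6, 19: R6=19
after MOV R5, -5: R5=-5
after AND R5, R7: R5=(-5)&10=10
after SUB R3, R5: R3=(-2)-10=-12
After step 6: R3 = -12.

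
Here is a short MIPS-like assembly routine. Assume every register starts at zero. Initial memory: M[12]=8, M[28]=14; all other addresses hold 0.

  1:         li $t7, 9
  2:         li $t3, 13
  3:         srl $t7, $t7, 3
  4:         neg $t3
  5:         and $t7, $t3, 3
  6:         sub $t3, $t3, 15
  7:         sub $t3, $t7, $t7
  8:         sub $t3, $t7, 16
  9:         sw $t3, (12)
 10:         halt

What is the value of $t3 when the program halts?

-13

after li $t7, 9: $t7=9
after li $t3, 13: $t3=13
after srl $t7, $t7, 3: $t7=9>>3=1
after neg $t3: $t3=-(13)=-13
after and $t7, $t3, 3: $t7=(-13)&3=3
after sub $t3, $t3, 15: $t3=(-13)-15=-28
after sub $t3, $t7, $t7: $t3=3-3=0
after sub $t3, $t7, 16: $t3=3-16=-13
sw $t3, (12) → M[12]=-13
halt.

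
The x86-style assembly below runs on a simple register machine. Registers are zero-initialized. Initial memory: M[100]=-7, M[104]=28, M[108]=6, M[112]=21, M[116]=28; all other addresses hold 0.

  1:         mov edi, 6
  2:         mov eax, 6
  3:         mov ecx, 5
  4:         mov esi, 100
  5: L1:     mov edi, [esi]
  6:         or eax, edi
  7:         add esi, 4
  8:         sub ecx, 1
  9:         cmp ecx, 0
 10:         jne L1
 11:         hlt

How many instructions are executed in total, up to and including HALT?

35

after mov edi, 6: edi=6
after mov eax, 6: eax=6
after mov ecx, 5: ecx=5
after mov esi, 100: esi=100
after mov edi, [esi]: edi=M[100]=-7
after or eax, edi: eax=6|(-7)=-1
after add esi, 4: esi=100+4=104
after sub ecx, 1: ecx=5-1=4
cmp ecx, 0  (cmp 4,0)
jne L1: taken
after mov edi, [esi]: edi=M[104]=28
after or eax, edi: eax=(-1)|28=-1
after add esi, 4: esi=104+4=108
after sub ecx, 1: ecx=4-1=3
cmp ecx, 0  (cmp 3,0)
jne L1: taken
after mov edi, [esi]: edi=M[108]=6
after or eax, edi: eax=(-1)|6=-1
after add esi, 4: esi=108+4=112
after sub ecx, 1: ecx=3-1=2
cmp ecx, 0  (cmp 2,0)
jne L1: taken
after mov edi, [esi]: edi=M[112]=21
after or eax, edi: eax=(-1)|21=-1
after add esi, 4: esi=112+4=116
after sub ecx, 1: ecx=2-1=1
cmp ecx, 0  (cmp 1,0)
jne L1: taken
after mov edi, [esi]: edi=M[116]=28
after or eax, edi: eax=(-1)|28=-1
after add esi, 4: esi=116+4=120
after sub ecx, 1: ecx=1-1=0
cmp ecx, 0  (cmp 0,0)
jne L1: not taken
halt.
Total executed instructions: 35.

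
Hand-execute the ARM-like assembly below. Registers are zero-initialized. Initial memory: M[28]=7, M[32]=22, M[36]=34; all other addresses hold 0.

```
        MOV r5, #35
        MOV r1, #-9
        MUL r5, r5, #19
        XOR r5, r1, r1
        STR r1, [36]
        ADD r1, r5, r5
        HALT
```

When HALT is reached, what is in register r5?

0

MOV r5, #35 → r5=35
MOV r1, #-9 → r1=-9
MUL r5, r5, #19 → r5=35*19=665
XOR r5, r1, r1 → r5=(-9)^(-9)=0
STR r1, [36] → M[36]=-9
ADD r1, r5, r5 → r1=0+0=0
halt.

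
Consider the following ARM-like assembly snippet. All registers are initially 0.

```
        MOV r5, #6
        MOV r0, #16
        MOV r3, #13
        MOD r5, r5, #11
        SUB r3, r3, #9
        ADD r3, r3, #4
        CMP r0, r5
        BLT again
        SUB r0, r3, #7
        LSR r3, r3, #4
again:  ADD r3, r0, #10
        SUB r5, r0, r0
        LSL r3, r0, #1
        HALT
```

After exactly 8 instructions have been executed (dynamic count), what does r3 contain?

8

r5=6
r0=16
r3=13
r5=6%11=6
r3=13-9=4
r3=4+4=8
CMP r0, r5  (cmp 16,6)
BLT again: not taken
After step 8: r3 = 8.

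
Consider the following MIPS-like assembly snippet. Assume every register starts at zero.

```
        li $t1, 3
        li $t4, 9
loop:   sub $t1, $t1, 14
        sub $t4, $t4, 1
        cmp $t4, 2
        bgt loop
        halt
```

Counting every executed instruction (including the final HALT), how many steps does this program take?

31

$t1=3
$t4=9
$t1=3-14=-11
$t4=9-1=8
cmp $t4, 2  (cmp 8,2)
bgt loop: taken
$t1=(-11)-14=-25
$t4=8-1=7
cmp $t4, 2  (cmp 7,2)
bgt loop: taken
$t1=(-25)-14=-39
$t4=7-1=6
cmp $t4, 2  (cmp 6,2)
bgt loop: taken
$t1=(-39)-14=-53
$t4=6-1=5
cmp $t4, 2  (cmp 5,2)
bgt loop: taken
$t1=(-53)-14=-67
$t4=5-1=4
cmp $t4, 2  (cmp 4,2)
bgt loop: taken
$t1=(-67)-14=-81
$t4=4-1=3
cmp $t4, 2  (cmp 3,2)
bgt loop: taken
$t1=(-81)-14=-95
$t4=3-1=2
cmp $t4, 2  (cmp 2,2)
bgt loop: not taken
halt.
Total executed instructions: 31.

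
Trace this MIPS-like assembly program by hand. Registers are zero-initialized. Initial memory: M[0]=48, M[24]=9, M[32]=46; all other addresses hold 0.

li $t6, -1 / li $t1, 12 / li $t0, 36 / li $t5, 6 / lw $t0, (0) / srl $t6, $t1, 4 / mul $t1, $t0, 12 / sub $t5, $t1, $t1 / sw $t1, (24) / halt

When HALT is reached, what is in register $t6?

li $t6, -1 → $t6=-1
li $t1, 12 → $t1=12
li $t0, 36 → $t0=36
li $t5, 6 → $t5=6
lw $t0, (0) → $t0=M[0]=48
srl $t6, $t1, 4 → $t6=12>>4=0
mul $t1, $t0, 12 → $t1=48*12=576
sub $t5, $t1, $t1 → $t5=576-576=0
sw $t1, (24) → M[24]=576
halt.

0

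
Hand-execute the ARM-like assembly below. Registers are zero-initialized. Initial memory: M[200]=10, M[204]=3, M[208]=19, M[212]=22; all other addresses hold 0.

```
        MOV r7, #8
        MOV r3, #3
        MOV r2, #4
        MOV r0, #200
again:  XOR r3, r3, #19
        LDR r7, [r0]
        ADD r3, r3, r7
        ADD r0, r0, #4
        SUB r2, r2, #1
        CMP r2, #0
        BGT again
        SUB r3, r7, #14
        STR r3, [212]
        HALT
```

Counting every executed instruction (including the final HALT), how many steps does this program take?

MOV r7, #8 → r7=8
MOV r3, #3 → r3=3
MOV r2, #4 → r2=4
MOV r0, #200 → r0=200
XOR r3, r3, #19 → r3=3^19=16
LDR r7, [r0] → r7=M[200]=10
ADD r3, r3, r7 → r3=16+10=26
ADD r0, r0, #4 → r0=200+4=204
SUB r2, r2, #1 → r2=4-1=3
CMP r2, #0  (cmp 3,0)
BGT again: taken
XOR r3, r3, #19 → r3=26^19=9
LDR r7, [r0] → r7=M[204]=3
ADD r3, r3, r7 → r3=9+3=12
ADD r0, r0, #4 → r0=204+4=208
SUB r2, r2, #1 → r2=3-1=2
CMP r2, #0  (cmp 2,0)
BGT again: taken
XOR r3, r3, #19 → r3=12^19=31
LDR r7, [r0] → r7=M[208]=19
ADD r3, r3, r7 → r3=31+19=50
ADD r0, r0, #4 → r0=208+4=212
SUB r2, r2, #1 → r2=2-1=1
CMP r2, #0  (cmp 1,0)
BGT again: taken
XOR r3, r3, #19 → r3=50^19=33
LDR r7, [r0] → r7=M[212]=22
ADD r3, r3, r7 → r3=33+22=55
ADD r0, r0, #4 → r0=212+4=216
SUB r2, r2, #1 → r2=1-1=0
CMP r2, #0  (cmp 0,0)
BGT again: not taken
SUB r3, r7, #14 → r3=22-14=8
STR r3, [212] → M[212]=8
halt.
Total executed instructions: 35.

35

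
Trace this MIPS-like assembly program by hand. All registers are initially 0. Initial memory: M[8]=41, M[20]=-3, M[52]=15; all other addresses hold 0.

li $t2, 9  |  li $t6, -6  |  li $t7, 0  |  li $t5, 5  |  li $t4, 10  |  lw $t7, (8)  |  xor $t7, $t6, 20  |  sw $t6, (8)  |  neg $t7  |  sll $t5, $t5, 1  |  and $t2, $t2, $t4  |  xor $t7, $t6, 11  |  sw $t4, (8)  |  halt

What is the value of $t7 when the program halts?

li $t2, 9 → $t2=9
li $t6, -6 → $t6=-6
li $t7, 0 → $t7=0
li $t5, 5 → $t5=5
li $t4, 10 → $t4=10
lw $t7, (8) → $t7=M[8]=41
xor $t7, $t6, 20 → $t7=(-6)^20=-18
sw $t6, (8) → M[8]=-6
neg $t7 → $t7=-(-18)=18
sll $t5, $t5, 1 → $t5=5<<1=10
and $t2, $t2, $t4 → $t2=9&10=8
xor $t7, $t6, 11 → $t7=(-6)^11=-15
sw $t4, (8) → M[8]=10
halt.

-15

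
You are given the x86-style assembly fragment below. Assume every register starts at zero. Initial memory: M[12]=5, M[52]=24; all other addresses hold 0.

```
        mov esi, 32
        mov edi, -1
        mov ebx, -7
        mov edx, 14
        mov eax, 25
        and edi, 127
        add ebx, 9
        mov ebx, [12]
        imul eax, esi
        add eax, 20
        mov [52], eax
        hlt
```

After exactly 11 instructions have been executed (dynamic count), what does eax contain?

820

mov esi, 32 → esi=32
mov edi, -1 → edi=-1
mov ebx, -7 → ebx=-7
mov edx, 14 → edx=14
mov eax, 25 → eax=25
and edi, 127 → edi=(-1)&127=127
add ebx, 9 → ebx=(-7)+9=2
mov ebx, [12] → ebx=M[12]=5
imul eax, esi → eax=25*32=800
add eax, 20 → eax=800+20=820
mov [52], eax → M[52]=820
After step 11: eax = 820.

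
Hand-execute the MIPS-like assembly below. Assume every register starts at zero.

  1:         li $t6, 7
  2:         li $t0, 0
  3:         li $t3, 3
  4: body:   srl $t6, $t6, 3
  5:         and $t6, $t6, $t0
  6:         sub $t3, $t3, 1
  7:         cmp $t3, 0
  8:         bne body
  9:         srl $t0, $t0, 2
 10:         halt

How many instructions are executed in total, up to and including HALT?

20

$t6=7
$t0=0
$t3=3
$t6=7>>3=0
$t6=0&0=0
$t3=3-1=2
cmp $t3, 0  (cmp 2,0)
bne body: taken
$t6=0>>3=0
$t6=0&0=0
$t3=2-1=1
cmp $t3, 0  (cmp 1,0)
bne body: taken
$t6=0>>3=0
$t6=0&0=0
$t3=1-1=0
cmp $t3, 0  (cmp 0,0)
bne body: not taken
$t0=0>>2=0
halt.
Total executed instructions: 20.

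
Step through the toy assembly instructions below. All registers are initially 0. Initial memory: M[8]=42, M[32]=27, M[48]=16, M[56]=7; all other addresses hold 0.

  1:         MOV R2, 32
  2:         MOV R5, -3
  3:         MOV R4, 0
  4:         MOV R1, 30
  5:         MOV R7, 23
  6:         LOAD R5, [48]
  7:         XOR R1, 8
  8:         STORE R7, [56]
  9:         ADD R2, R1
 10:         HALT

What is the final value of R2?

MOV R2, 32 → R2=32
MOV R5, -3 → R5=-3
MOV R4, 0 → R4=0
MOV R1, 30 → R1=30
MOV R7, 23 → R7=23
LOAD R5, [48] → R5=M[48]=16
XOR R1, 8 → R1=30^8=22
STORE R7, [56] → M[56]=23
ADD R2, R1 → R2=32+22=54
halt.

54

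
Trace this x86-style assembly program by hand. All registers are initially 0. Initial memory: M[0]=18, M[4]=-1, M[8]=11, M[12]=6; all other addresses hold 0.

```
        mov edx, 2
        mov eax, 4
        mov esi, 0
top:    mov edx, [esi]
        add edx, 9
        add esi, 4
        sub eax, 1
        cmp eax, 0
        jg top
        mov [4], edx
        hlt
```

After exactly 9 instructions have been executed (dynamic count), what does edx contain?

27

edx=2
eax=4
esi=0
edx=M[0]=18
edx=18+9=27
esi=0+4=4
eax=4-1=3
cmp eax, 0  (cmp 3,0)
jg top: taken
After step 9: edx = 27.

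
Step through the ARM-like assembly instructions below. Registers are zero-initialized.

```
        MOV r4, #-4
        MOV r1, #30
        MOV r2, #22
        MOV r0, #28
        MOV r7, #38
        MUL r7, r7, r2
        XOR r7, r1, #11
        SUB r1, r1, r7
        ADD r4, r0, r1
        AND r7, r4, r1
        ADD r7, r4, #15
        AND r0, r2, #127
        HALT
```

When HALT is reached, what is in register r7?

MOV r4, #-4 → r4=-4
MOV r1, #30 → r1=30
MOV r2, #22 → r2=22
MOV r0, #28 → r0=28
MOV r7, #38 → r7=38
MUL r7, r7, r2 → r7=38*22=836
XOR r7, r1, #11 → r7=30^11=21
SUB r1, r1, r7 → r1=30-21=9
ADD r4, r0, r1 → r4=28+9=37
AND r7, r4, r1 → r7=37&9=1
ADD r7, r4, #15 → r7=37+15=52
AND r0, r2, #127 → r0=22&127=22
halt.

52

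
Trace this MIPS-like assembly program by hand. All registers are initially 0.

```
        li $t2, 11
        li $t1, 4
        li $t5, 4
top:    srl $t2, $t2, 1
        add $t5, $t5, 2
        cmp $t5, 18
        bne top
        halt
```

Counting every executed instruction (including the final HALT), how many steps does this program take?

after li $t2, 11: $t2=11
after li $t1, 4: $t1=4
after li $t5, 4: $t5=4
after srl $t2, $t2, 1: $t2=11>>1=5
after add $t5, $t5, 2: $t5=4+2=6
cmp $t5, 18  (cmp 6,18)
bne top: taken
after srl $t2, $t2, 1: $t2=5>>1=2
after add $t5, $t5, 2: $t5=6+2=8
cmp $t5, 18  (cmp 8,18)
bne top: taken
after srl $t2, $t2, 1: $t2=2>>1=1
after add $t5, $t5, 2: $t5=8+2=10
cmp $t5, 18  (cmp 10,18)
bne top: taken
after srl $t2, $t2, 1: $t2=1>>1=0
after add $t5, $t5, 2: $t5=10+2=12
cmp $t5, 18  (cmp 12,18)
bne top: taken
after srl $t2, $t2, 1: $t2=0>>1=0
after add $t5, $t5, 2: $t5=12+2=14
cmp $t5, 18  (cmp 14,18)
bne top: taken
after srl $t2, $t2, 1: $t2=0>>1=0
after add $t5, $t5, 2: $t5=14+2=16
cmp $t5, 18  (cmp 16,18)
bne top: taken
after srl $t2, $t2, 1: $t2=0>>1=0
after add $t5, $t5, 2: $t5=16+2=18
cmp $t5, 18  (cmp 18,18)
bne top: not taken
halt.
Total executed instructions: 32.

32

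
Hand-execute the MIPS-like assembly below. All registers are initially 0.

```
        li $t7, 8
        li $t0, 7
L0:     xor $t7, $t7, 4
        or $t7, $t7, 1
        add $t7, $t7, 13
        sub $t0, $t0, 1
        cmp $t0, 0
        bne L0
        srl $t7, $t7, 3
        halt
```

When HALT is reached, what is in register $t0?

0

$t7=8
$t0=7
$t7=8^4=12
$t7=12|1=13
$t7=13+13=26
$t0=7-1=6
cmp $t0, 0  (cmp 6,0)
bne L0: taken
$t7=26^4=30
$t7=30|1=31
$t7=31+13=44
$t0=6-1=5
cmp $t0, 0  (cmp 5,0)
bne L0: taken
$t7=44^4=40
$t7=40|1=41
$t7=41+13=54
$t0=5-1=4
cmp $t0, 0  (cmp 4,0)
bne L0: taken
$t7=54^4=50
$t7=50|1=51
$t7=51+13=64
$t0=4-1=3
cmp $t0, 0  (cmp 3,0)
bne L0: taken
$t7=64^4=68
$t7=68|1=69
$t7=69+13=82
$t0=3-1=2
cmp $t0, 0  (cmp 2,0)
bne L0: taken
$t7=82^4=86
$t7=86|1=87
$t7=87+13=100
$t0=2-1=1
cmp $t0, 0  (cmp 1,0)
bne L0: taken
$t7=100^4=96
$t7=96|1=97
$t7=97+13=110
$t0=1-1=0
cmp $t0, 0  (cmp 0,0)
bne L0: not taken
$t7=110>>3=13
halt.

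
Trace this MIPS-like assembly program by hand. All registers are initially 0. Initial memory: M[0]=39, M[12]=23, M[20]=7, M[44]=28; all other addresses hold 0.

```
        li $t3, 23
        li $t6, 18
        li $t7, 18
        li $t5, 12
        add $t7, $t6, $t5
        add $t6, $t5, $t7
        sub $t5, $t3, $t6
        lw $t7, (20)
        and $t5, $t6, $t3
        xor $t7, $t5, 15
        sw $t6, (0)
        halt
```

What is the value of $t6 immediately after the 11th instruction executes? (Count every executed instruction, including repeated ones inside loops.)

42

$t3=23
$t6=18
$t7=18
$t5=12
$t7=18+12=30
$t6=12+30=42
$t5=23-42=-19
$t7=M[20]=7
$t5=42&23=2
$t7=2^15=13
sw $t6, (0) → M[0]=42
After step 11: $t6 = 42.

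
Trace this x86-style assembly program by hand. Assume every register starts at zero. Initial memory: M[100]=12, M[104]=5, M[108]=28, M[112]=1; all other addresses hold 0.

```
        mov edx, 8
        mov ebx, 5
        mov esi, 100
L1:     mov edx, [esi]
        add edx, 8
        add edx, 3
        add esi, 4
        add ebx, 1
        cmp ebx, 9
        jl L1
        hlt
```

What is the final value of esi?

116

mov edx, 8 → edx=8
mov ebx, 5 → ebx=5
mov esi, 100 → esi=100
mov edx, [esi] → edx=M[100]=12
add edx, 8 → edx=12+8=20
add edx, 3 → edx=20+3=23
add esi, 4 → esi=100+4=104
add ebx, 1 → ebx=5+1=6
cmp ebx, 9  (cmp 6,9)
jl L1: taken
mov edx, [esi] → edx=M[104]=5
add edx, 8 → edx=5+8=13
add edx, 3 → edx=13+3=16
add esi, 4 → esi=104+4=108
add ebx, 1 → ebx=6+1=7
cmp ebx, 9  (cmp 7,9)
jl L1: taken
mov edx, [esi] → edx=M[108]=28
add edx, 8 → edx=28+8=36
add edx, 3 → edx=36+3=39
add esi, 4 → esi=108+4=112
add ebx, 1 → ebx=7+1=8
cmp ebx, 9  (cmp 8,9)
jl L1: taken
mov edx, [esi] → edx=M[112]=1
add edx, 8 → edx=1+8=9
add edx, 3 → edx=9+3=12
add esi, 4 → esi=112+4=116
add ebx, 1 → ebx=8+1=9
cmp ebx, 9  (cmp 9,9)
jl L1: not taken
halt.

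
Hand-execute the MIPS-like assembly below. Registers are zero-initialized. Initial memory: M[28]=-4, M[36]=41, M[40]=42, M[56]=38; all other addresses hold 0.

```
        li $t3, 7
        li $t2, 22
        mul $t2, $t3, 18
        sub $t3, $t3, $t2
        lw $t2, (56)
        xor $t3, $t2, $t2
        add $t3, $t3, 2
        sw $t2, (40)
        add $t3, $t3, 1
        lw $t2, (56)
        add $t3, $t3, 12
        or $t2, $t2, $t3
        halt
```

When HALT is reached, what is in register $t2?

li $t3, 7 → $t3=7
li $t2, 22 → $t2=22
mul $t2, $t3, 18 → $t2=7*18=126
sub $t3, $t3, $t2 → $t3=7-126=-119
lw $t2, (56) → $t2=M[56]=38
xor $t3, $t2, $t2 → $t3=38^38=0
add $t3, $t3, 2 → $t3=0+2=2
sw $t2, (40) → M[40]=38
add $t3, $t3, 1 → $t3=2+1=3
lw $t2, (56) → $t2=M[56]=38
add $t3, $t3, 12 → $t3=3+12=15
or $t2, $t2, $t3 → $t2=38|15=47
halt.

47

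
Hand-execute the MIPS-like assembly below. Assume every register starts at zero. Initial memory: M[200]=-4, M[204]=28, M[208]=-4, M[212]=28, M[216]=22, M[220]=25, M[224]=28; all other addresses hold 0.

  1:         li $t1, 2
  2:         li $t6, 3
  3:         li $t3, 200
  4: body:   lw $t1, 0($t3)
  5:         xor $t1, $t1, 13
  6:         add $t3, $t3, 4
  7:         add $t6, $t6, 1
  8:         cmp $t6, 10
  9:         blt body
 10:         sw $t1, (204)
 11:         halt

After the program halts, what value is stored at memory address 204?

after li $t1, 2: $t1=2
after li $t6, 3: $t6=3
after li $t3, 200: $t3=200
after lw $t1, 0($t3): $t1=M[200]=-4
after xor $t1, $t1, 13: $t1=(-4)^13=-15
after add $t3, $t3, 4: $t3=200+4=204
after add $t6, $t6, 1: $t6=3+1=4
cmp $t6, 10  (cmp 4,10)
blt body: taken
after lw $t1, 0($t3): $t1=M[204]=28
after xor $t1, $t1, 13: $t1=28^13=17
after add $t3, $t3, 4: $t3=204+4=208
after add $t6, $t6, 1: $t6=4+1=5
cmp $t6, 10  (cmp 5,10)
blt body: taken
after lw $t1, 0($t3): $t1=M[208]=-4
after xor $t1, $t1, 13: $t1=(-4)^13=-15
after add $t3, $t3, 4: $t3=208+4=212
after add $t6, $t6, 1: $t6=5+1=6
cmp $t6, 10  (cmp 6,10)
blt body: taken
after lw $t1, 0($t3): $t1=M[212]=28
after xor $t1, $t1, 13: $t1=28^13=17
after add $t3, $t3, 4: $t3=212+4=216
after add $t6, $t6, 1: $t6=6+1=7
cmp $t6, 10  (cmp 7,10)
blt body: taken
after lw $t1, 0($t3): $t1=M[216]=22
after xor $t1, $t1, 13: $t1=22^13=27
after add $t3, $t3, 4: $t3=216+4=220
after add $t6, $t6, 1: $t6=7+1=8
cmp $t6, 10  (cmp 8,10)
blt body: taken
after lw $t1, 0($t3): $t1=M[220]=25
after xor $t1, $t1, 13: $t1=25^13=20
after add $t3, $t3, 4: $t3=220+4=224
after add $t6, $t6, 1: $t6=8+1=9
cmp $t6, 10  (cmp 9,10)
blt body: taken
after lw $t1, 0($t3): $t1=M[224]=28
after xor $t1, $t1, 13: $t1=28^13=17
after add $t3, $t3, 4: $t3=224+4=228
after add $t6, $t6, 1: $t6=9+1=10
cmp $t6, 10  (cmp 10,10)
blt body: not taken
sw $t1, (204) → M[204]=17
halt.

17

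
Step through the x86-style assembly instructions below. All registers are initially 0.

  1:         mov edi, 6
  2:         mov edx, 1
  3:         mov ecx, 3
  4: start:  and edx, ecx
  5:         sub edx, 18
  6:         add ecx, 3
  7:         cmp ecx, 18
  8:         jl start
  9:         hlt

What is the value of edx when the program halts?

-8

edi=6
edx=1
ecx=3
edx=1&3=1
edx=1-18=-17
ecx=3+3=6
cmp ecx, 18  (cmp 6,18)
jl start: taken
edx=(-17)&6=6
edx=6-18=-12
ecx=6+3=9
cmp ecx, 18  (cmp 9,18)
jl start: taken
edx=(-12)&9=0
edx=0-18=-18
ecx=9+3=12
cmp ecx, 18  (cmp 12,18)
jl start: taken
edx=(-18)&12=12
edx=12-18=-6
ecx=12+3=15
cmp ecx, 18  (cmp 15,18)
jl start: taken
edx=(-6)&15=10
edx=10-18=-8
ecx=15+3=18
cmp ecx, 18  (cmp 18,18)
jl start: not taken
halt.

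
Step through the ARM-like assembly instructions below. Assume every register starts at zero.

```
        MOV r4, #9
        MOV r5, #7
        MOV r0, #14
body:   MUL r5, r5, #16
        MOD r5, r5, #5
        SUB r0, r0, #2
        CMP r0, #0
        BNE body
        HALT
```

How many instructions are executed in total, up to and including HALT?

39

MOV r4, #9 → r4=9
MOV r5, #7 → r5=7
MOV r0, #14 → r0=14
MUL r5, r5, #16 → r5=7*16=112
MOD r5, r5, #5 → r5=112%5=2
SUB r0, r0, #2 → r0=14-2=12
CMP r0, #0  (cmp 12,0)
BNE body: taken
MUL r5, r5, #16 → r5=2*16=32
MOD r5, r5, #5 → r5=32%5=2
SUB r0, r0, #2 → r0=12-2=10
CMP r0, #0  (cmp 10,0)
BNE body: taken
MUL r5, r5, #16 → r5=2*16=32
MOD r5, r5, #5 → r5=32%5=2
SUB r0, r0, #2 → r0=10-2=8
CMP r0, #0  (cmp 8,0)
BNE body: taken
MUL r5, r5, #16 → r5=2*16=32
MOD r5, r5, #5 → r5=32%5=2
SUB r0, r0, #2 → r0=8-2=6
CMP r0, #0  (cmp 6,0)
BNE body: taken
MUL r5, r5, #16 → r5=2*16=32
MOD r5, r5, #5 → r5=32%5=2
SUB r0, r0, #2 → r0=6-2=4
CMP r0, #0  (cmp 4,0)
BNE body: taken
MUL r5, r5, #16 → r5=2*16=32
MOD r5, r5, #5 → r5=32%5=2
SUB r0, r0, #2 → r0=4-2=2
CMP r0, #0  (cmp 2,0)
BNE body: taken
MUL r5, r5, #16 → r5=2*16=32
MOD r5, r5, #5 → r5=32%5=2
SUB r0, r0, #2 → r0=2-2=0
CMP r0, #0  (cmp 0,0)
BNE body: not taken
halt.
Total executed instructions: 39.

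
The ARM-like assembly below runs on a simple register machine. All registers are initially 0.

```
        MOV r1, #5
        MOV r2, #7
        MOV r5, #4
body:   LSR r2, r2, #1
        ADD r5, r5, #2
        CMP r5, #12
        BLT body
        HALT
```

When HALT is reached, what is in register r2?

MOV r1, #5 → r1=5
MOV r2, #7 → r2=7
MOV r5, #4 → r5=4
LSR r2, r2, #1 → r2=7>>1=3
ADD r5, r5, #2 → r5=4+2=6
CMP r5, #12  (cmp 6,12)
BLT body: taken
LSR r2, r2, #1 → r2=3>>1=1
ADD r5, r5, #2 → r5=6+2=8
CMP r5, #12  (cmp 8,12)
BLT body: taken
LSR r2, r2, #1 → r2=1>>1=0
ADD r5, r5, #2 → r5=8+2=10
CMP r5, #12  (cmp 10,12)
BLT body: taken
LSR r2, r2, #1 → r2=0>>1=0
ADD r5, r5, #2 → r5=10+2=12
CMP r5, #12  (cmp 12,12)
BLT body: not taken
halt.

0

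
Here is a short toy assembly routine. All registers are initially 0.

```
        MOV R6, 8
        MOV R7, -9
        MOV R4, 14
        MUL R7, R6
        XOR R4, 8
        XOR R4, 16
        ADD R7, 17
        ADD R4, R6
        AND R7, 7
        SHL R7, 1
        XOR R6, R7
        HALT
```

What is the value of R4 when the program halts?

30

MOV R6, 8 → R6=8
MOV R7, -9 → R7=-9
MOV R4, 14 → R4=14
MUL R7, R6 → R7=(-9)*8=-72
XOR R4, 8 → R4=14^8=6
XOR R4, 16 → R4=6^16=22
ADD R7, 17 → R7=(-72)+17=-55
ADD R4, R6 → R4=22+8=30
AND R7, 7 → R7=(-55)&7=1
SHL R7, 1 → R7=1<<1=2
XOR R6, R7 → R6=8^2=10
halt.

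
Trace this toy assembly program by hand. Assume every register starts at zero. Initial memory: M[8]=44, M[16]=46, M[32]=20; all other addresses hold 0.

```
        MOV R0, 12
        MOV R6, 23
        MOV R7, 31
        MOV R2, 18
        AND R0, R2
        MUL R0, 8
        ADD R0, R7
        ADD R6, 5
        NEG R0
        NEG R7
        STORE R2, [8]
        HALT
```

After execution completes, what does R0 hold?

-31

after MOV R0, 12: R0=12
after MOV R6, 23: R6=23
after MOV R7, 31: R7=31
after MOV R2, 18: R2=18
after AND R0, R2: R0=12&18=0
after MUL R0, 8: R0=0*8=0
after ADD R0, R7: R0=0+31=31
after ADD R6, 5: R6=23+5=28
after NEG R0: R0=-(31)=-31
after NEG R7: R7=-(31)=-31
STORE R2, [8] → M[8]=18
halt.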